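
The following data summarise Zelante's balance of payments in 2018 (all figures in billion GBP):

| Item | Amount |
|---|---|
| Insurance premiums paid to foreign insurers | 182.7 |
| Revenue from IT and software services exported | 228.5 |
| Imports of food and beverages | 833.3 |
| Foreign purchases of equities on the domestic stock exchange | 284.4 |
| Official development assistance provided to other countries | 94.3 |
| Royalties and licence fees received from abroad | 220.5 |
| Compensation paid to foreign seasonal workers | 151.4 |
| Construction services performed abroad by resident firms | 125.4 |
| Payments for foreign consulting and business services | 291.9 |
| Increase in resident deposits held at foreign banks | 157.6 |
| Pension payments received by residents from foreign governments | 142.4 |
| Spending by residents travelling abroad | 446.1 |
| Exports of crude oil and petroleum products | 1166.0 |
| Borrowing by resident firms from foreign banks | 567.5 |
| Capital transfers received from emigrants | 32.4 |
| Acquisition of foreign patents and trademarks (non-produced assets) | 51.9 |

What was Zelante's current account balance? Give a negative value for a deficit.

Goods: 1166.0 - 833.3 = 332.7
Services: -446.1 + 220.5 - 291.9 + 228.5 - 182.7 + 125.4 = -346.3
Primary income: -151.4
Secondary income: -94.3 + 142.4 = 48.1
Current account = 332.7 + (-346.3) + (-151.4) + 48.1 = -116.9
(Excluded from the current account — financial account: foreign purchases of equities on the domestic stock exchange 284.4, increase in resident deposits held at foreign banks 157.6, borrowing by resident firms from foreign banks 567.5; capital account: capital transfers received from emigrants 32.4, acquisition of foreign patents and trademarks (non-produced assets) 51.9.)

-116.9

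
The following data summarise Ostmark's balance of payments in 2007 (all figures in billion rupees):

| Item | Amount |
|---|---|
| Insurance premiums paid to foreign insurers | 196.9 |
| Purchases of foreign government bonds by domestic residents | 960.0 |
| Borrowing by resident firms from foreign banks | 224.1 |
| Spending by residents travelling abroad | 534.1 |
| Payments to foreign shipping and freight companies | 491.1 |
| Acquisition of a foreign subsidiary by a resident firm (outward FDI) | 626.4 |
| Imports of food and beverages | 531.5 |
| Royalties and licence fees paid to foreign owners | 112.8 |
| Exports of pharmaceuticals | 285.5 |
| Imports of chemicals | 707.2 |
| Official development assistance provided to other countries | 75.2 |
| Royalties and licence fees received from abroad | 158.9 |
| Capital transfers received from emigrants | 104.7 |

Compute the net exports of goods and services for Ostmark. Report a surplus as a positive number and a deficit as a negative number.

Goods: 285.5 - 531.5 - 707.2 = -953.2
Services: 158.9 - 112.8 - 534.1 - 196.9 - 491.1 = -1176.0
Trade balance = -953.2 + (-1176.0) = -2129.2
(Excluded from the trade balance — financial account: purchases of foreign government bonds by domestic residents 960.0, borrowing by resident firms from foreign banks 224.1, acquisition of a foreign subsidiary by a resident firm (outward FDI) 626.4; secondary income: official development assistance provided to other countries 75.2; capital account: capital transfers received from emigrants 104.7.)

-2129.2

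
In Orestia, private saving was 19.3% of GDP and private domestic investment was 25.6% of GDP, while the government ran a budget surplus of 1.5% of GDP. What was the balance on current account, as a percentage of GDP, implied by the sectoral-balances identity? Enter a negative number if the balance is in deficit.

By the sectoral-balances identity, CA = (S_private - I) + (T - G).
Private balance = 19.3 - 25.6 = -6.3
Government balance (T - G) = 1.5
CA = -6.3 + 1.5 = -4.8

-4.8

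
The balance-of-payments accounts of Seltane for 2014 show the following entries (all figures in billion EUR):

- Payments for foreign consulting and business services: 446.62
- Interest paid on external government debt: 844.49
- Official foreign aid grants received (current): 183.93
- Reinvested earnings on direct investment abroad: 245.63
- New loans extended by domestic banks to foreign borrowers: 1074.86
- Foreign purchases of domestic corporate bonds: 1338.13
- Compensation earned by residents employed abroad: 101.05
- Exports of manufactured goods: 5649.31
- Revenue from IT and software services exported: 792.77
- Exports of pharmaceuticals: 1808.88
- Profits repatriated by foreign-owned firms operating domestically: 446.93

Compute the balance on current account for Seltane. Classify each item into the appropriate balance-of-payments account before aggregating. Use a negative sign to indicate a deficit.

Goods: 5649.31 + 1808.88 = 7458.19
Services: -446.62 + 792.77 = 346.15
Primary income: 101.05 + 245.63 - 446.93 - 844.49 = -944.74
Secondary income: 183.93
Current account = 7458.19 + 346.15 + (-944.74) + 183.93 = 7043.53
(Excluded from the current account — financial account: new loans extended by domestic banks to foreign borrowers 1074.86, foreign purchases of domestic corporate bonds 1338.13.)

7043.53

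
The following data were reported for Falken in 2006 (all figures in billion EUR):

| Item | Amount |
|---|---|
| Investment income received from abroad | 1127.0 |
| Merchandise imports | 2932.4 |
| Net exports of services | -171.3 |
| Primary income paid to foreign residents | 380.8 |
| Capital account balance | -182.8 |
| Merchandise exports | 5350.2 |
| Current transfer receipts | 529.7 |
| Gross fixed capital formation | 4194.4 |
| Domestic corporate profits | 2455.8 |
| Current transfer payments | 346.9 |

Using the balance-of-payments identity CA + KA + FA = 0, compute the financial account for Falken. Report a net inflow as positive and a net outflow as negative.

-2992.7

Goods balance = 5350.2 - 2932.4 = 2417.8
Services balance = -171.3
Trade balance (goods + services) = 2417.8 + (-171.3) = 2246.5
Net primary income = 1127.0 - 380.8 = 746.2
Net secondary income = 529.7 - 346.9 = 182.8
Current account = 2246.5 + 746.2 + 182.8 = 3175.5
Financial account = -(3175.5 + (-182.8)) = -2992.7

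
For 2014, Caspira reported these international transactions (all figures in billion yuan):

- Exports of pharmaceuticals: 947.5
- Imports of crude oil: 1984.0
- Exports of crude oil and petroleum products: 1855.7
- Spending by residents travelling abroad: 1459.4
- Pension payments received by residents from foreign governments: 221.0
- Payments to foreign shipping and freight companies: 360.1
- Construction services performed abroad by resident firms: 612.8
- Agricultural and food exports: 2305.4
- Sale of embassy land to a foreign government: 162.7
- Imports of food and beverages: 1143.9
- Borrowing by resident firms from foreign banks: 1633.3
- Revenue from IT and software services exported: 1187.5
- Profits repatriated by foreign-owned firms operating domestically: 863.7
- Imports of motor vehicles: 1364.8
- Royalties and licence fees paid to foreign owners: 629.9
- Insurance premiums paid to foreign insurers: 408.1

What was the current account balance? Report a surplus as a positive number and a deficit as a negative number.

-1084.0

Goods: -1143.9 + 2305.4 - 1984.0 - 1364.8 + 947.5 + 1855.7 = 615.9
Services: -629.9 - 1459.4 - 408.1 + 1187.5 - 360.1 + 612.8 = -1057.2
Primary income: -863.7
Secondary income: 221.0
Current account = 615.9 + (-1057.2) + (-863.7) + 221.0 = -1084.0
(Excluded from the current account — capital account: sale of embassy land to a foreign government 162.7; financial account: borrowing by resident firms from foreign banks 1633.3.)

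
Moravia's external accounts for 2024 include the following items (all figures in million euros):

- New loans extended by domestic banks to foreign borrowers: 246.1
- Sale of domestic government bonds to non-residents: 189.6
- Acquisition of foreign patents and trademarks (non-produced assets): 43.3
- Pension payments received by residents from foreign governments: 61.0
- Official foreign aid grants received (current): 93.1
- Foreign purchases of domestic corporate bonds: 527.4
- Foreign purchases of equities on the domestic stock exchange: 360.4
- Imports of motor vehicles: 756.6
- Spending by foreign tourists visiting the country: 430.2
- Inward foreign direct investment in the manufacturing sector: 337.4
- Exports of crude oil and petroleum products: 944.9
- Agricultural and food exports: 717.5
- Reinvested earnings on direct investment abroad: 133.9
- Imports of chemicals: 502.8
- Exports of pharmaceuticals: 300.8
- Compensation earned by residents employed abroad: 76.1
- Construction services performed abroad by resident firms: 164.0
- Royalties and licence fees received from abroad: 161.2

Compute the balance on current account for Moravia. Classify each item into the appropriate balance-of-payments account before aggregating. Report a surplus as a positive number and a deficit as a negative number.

Goods: 717.5 - 502.8 - 756.6 + 944.9 + 300.8 = 703.8
Services: 164.0 + 161.2 + 430.2 = 755.4
Primary income: 76.1 + 133.9 = 210.0
Secondary income: 93.1 + 61.0 = 154.1
Current account = 703.8 + 755.4 + 210.0 + 154.1 = 1823.3
(Excluded from the current account — financial account: new loans extended by domestic banks to foreign borrowers 246.1, sale of domestic government bonds to non-residents 189.6, foreign purchases of domestic corporate bonds 527.4, foreign purchases of equities on the domestic stock exchange 360.4, inward foreign direct investment in the manufacturing sector 337.4; capital account: acquisition of foreign patents and trademarks (non-produced assets) 43.3.)

1823.3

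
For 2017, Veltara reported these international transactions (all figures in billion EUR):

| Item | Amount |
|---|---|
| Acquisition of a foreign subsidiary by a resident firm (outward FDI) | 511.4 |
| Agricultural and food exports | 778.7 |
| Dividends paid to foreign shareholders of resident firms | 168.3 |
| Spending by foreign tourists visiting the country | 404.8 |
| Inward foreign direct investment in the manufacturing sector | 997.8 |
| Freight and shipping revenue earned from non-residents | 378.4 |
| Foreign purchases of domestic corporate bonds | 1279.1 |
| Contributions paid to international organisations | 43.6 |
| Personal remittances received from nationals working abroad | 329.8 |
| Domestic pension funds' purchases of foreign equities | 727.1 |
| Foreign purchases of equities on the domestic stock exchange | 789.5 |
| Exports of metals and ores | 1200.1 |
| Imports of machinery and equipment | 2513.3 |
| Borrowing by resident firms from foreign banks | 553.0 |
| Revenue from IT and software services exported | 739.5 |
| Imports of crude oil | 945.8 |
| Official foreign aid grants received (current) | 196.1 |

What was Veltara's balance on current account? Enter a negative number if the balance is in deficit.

Goods: -2513.3 + 1200.1 - 945.8 + 778.7 = -1480.3
Services: 378.4 + 404.8 + 739.5 = 1522.7
Primary income: -168.3
Secondary income: -43.6 + 196.1 + 329.8 = 482.3
Current account = (-1480.3) + 1522.7 + (-168.3) + 482.3 = 356.4
(Excluded from the current account — financial account: acquisition of a foreign subsidiary by a resident firm (outward FDI) 511.4, inward foreign direct investment in the manufacturing sector 997.8, foreign purchases of domestic corporate bonds 1279.1, domestic pension funds' purchases of foreign equities 727.1, foreign purchases of equities on the domestic stock exchange 789.5, borrowing by resident firms from foreign banks 553.0.)

356.4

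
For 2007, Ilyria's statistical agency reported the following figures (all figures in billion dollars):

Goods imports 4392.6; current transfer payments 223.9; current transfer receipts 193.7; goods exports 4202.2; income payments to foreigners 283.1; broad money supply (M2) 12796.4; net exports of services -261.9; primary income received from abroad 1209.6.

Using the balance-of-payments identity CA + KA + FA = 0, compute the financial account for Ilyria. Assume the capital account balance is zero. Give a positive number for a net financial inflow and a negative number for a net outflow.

Goods balance = 4202.2 - 4392.6 = -190.4
Services balance = -261.9
Trade balance (goods + services) = -190.4 + (-261.9) = -452.3
Net primary income = 1209.6 - 283.1 = 926.5
Net secondary income = 193.7 - 223.9 = -30.2
Current account = -452.3 + 926.5 + (-30.2) = 444.0
Financial account = -(444.0) = -444.0

-444.0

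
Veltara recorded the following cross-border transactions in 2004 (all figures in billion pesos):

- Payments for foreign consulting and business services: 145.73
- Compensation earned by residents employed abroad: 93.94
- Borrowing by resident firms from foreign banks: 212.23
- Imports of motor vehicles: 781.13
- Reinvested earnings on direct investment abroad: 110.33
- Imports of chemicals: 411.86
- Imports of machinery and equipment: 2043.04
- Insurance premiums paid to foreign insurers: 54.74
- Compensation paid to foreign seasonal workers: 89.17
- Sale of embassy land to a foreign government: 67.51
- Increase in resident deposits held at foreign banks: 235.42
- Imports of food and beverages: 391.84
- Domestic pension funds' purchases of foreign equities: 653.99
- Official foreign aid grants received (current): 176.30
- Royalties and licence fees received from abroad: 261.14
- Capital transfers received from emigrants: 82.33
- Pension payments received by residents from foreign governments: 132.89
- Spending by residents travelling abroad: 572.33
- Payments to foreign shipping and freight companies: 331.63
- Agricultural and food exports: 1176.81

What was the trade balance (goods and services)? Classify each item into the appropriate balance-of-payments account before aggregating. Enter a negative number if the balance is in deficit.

-3294.35

Goods: 1176.81 - 2043.04 - 391.84 - 781.13 - 411.86 = -2451.06
Services: -54.74 + 261.14 - 331.63 - 145.73 - 572.33 = -843.29
Trade balance = -2451.06 + (-843.29) = -3294.35
(Excluded from the trade balance — primary income: compensation earned by residents employed abroad 93.94, reinvested earnings on direct investment abroad 110.33, compensation paid to foreign seasonal workers 89.17; financial account: borrowing by resident firms from foreign banks 212.23, increase in resident deposits held at foreign banks 235.42, domestic pension funds' purchases of foreign equities 653.99; capital account: sale of embassy land to a foreign government 67.51, capital transfers received from emigrants 82.33; secondary income: official foreign aid grants received (current) 176.30, pension payments received by residents from foreign governments 132.89.)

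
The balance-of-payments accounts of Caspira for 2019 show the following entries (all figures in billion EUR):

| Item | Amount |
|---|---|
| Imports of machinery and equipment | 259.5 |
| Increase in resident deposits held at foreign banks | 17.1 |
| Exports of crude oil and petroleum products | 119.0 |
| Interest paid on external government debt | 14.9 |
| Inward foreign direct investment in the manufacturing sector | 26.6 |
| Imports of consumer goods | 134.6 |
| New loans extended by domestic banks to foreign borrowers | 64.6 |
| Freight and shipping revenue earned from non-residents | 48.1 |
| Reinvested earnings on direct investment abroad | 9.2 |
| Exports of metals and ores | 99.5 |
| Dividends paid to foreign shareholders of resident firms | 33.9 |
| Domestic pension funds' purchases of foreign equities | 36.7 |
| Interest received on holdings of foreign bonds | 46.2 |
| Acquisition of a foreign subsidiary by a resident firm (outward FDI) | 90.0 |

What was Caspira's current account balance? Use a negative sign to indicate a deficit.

Goods: 119.0 - 134.6 + 99.5 - 259.5 = -175.6
Services: 48.1
Primary income: 46.2 + 9.2 - 33.9 - 14.9 = 6.6
Current account = (-175.6) + 48.1 + 6.6 = -120.9
(Excluded from the current account — financial account: increase in resident deposits held at foreign banks 17.1, inward foreign direct investment in the manufacturing sector 26.6, new loans extended by domestic banks to foreign borrowers 64.6, domestic pension funds' purchases of foreign equities 36.7, acquisition of a foreign subsidiary by a resident firm (outward FDI) 90.0.)

-120.9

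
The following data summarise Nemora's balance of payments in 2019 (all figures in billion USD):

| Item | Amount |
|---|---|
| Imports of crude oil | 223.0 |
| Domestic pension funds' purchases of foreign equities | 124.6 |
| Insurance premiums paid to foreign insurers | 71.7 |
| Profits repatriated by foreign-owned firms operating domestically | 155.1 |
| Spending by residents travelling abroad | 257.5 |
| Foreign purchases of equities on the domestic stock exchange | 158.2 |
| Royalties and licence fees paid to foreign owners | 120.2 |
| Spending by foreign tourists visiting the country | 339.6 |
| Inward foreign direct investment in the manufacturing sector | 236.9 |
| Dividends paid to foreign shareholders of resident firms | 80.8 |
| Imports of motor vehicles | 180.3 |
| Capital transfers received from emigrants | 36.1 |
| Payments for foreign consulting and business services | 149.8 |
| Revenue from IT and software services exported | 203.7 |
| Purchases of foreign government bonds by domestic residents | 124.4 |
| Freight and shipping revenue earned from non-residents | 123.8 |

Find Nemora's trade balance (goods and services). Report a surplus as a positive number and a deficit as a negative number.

-335.4

Goods: -223.0 - 180.3 = -403.3
Services: -71.7 - 120.2 + 203.7 - 149.8 + 123.8 - 257.5 + 339.6 = 67.9
Trade balance = -403.3 + 67.9 = -335.4
(Excluded from the trade balance — financial account: domestic pension funds' purchases of foreign equities 124.6, foreign purchases of equities on the domestic stock exchange 158.2, inward foreign direct investment in the manufacturing sector 236.9, purchases of foreign government bonds by domestic residents 124.4; primary income: profits repatriated by foreign-owned firms operating domestically 155.1, dividends paid to foreign shareholders of resident firms 80.8; capital account: capital transfers received from emigrants 36.1.)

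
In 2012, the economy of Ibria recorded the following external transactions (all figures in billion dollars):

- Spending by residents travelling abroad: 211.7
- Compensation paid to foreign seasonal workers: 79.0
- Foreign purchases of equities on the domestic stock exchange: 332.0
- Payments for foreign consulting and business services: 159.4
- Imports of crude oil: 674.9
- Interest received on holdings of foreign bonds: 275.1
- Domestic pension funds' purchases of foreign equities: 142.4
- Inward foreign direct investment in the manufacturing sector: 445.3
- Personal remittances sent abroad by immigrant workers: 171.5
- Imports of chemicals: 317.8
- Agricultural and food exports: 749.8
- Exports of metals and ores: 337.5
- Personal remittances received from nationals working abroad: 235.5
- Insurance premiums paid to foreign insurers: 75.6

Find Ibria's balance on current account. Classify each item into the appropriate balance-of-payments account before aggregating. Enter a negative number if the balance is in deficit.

-92.0

Goods: -317.8 + 337.5 + 749.8 - 674.9 = 94.6
Services: -211.7 - 75.6 - 159.4 = -446.7
Primary income: -79.0 + 275.1 = 196.1
Secondary income: 235.5 - 171.5 = 64.0
Current account = 94.6 + (-446.7) + 196.1 + 64.0 = -92.0
(Excluded from the current account — financial account: foreign purchases of equities on the domestic stock exchange 332.0, domestic pension funds' purchases of foreign equities 142.4, inward foreign direct investment in the manufacturing sector 445.3.)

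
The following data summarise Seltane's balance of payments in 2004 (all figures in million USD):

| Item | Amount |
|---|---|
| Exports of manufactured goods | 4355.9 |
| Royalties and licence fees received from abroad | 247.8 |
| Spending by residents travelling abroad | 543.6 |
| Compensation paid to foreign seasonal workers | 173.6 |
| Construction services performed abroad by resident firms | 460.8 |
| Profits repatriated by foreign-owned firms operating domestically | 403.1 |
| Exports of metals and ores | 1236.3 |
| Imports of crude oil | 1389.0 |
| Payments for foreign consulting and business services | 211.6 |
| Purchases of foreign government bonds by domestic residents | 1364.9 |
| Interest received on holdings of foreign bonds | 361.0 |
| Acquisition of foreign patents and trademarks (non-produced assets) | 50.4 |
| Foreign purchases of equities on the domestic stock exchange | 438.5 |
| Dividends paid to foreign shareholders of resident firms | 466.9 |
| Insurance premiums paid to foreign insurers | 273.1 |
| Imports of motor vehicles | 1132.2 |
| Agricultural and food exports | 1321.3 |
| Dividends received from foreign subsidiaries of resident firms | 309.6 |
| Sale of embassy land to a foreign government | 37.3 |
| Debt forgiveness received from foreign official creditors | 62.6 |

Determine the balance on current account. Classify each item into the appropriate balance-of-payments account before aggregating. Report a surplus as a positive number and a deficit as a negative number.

3699.6

Goods: -1389.0 + 1236.3 - 1132.2 + 1321.3 + 4355.9 = 4392.3
Services: -543.6 + 460.8 - 273.1 + 247.8 - 211.6 = -319.7
Primary income: -403.1 + 361.0 - 173.6 - 466.9 + 309.6 = -373.0
Current account = 4392.3 + (-319.7) + (-373.0) = 3699.6
(Excluded from the current account — financial account: purchases of foreign government bonds by domestic residents 1364.9, foreign purchases of equities on the domestic stock exchange 438.5; capital account: acquisition of foreign patents and trademarks (non-produced assets) 50.4, sale of embassy land to a foreign government 37.3, debt forgiveness received from foreign official creditors 62.6.)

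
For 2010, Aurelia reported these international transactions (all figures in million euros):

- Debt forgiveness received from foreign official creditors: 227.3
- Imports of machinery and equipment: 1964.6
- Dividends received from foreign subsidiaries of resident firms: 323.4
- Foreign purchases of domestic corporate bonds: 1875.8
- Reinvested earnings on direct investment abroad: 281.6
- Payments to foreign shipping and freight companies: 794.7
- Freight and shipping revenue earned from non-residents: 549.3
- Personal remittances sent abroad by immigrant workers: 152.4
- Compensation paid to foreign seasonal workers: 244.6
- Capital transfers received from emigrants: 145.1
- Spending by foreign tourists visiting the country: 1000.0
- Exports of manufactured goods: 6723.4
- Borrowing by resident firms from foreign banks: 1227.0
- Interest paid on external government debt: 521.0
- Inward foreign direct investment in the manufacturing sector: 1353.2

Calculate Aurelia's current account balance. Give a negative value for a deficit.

5200.4

Goods: 6723.4 - 1964.6 = 4758.8
Services: -794.7 + 549.3 + 1000.0 = 754.6
Primary income: -244.6 + 323.4 - 521.0 + 281.6 = -160.6
Secondary income: -152.4
Current account = 4758.8 + 754.6 + (-160.6) + (-152.4) = 5200.4
(Excluded from the current account — capital account: debt forgiveness received from foreign official creditors 227.3, capital transfers received from emigrants 145.1; financial account: foreign purchases of domestic corporate bonds 1875.8, borrowing by resident firms from foreign banks 1227.0, inward foreign direct investment in the manufacturing sector 1353.2.)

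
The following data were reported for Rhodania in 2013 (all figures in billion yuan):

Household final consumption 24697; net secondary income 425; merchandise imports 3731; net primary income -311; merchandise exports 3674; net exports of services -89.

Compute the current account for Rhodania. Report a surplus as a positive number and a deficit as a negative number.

Goods balance = 3674 - 3731 = -57
Services balance = -89
Trade balance (goods + services) = -57 + (-89) = -146
Net primary income = -311
Net secondary income = 425
Current account = -146 + (-311) + 425 = -32

-32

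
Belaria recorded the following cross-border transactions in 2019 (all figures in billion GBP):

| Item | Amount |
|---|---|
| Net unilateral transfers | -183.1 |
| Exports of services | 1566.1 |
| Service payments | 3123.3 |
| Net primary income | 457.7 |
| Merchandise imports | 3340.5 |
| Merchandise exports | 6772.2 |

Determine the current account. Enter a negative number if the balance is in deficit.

2149.1

Goods balance = 6772.2 - 3340.5 = 3431.7
Services balance = 1566.1 - 3123.3 = -1557.2
Trade balance (goods + services) = 3431.7 + (-1557.2) = 1874.5
Net primary income = 457.7
Net secondary income = -183.1
Current account = 1874.5 + 457.7 + (-183.1) = 2149.1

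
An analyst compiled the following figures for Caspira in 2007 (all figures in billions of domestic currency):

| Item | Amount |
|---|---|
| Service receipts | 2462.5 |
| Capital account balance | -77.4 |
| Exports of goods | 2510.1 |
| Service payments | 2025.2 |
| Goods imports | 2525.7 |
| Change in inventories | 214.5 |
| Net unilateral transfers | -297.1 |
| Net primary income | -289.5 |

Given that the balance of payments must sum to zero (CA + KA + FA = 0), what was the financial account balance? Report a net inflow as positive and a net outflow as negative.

242.3

Goods balance = 2510.1 - 2525.7 = -15.6
Services balance = 2462.5 - 2025.2 = 437.3
Trade balance (goods + services) = -15.6 + 437.3 = 421.7
Net primary income = -289.5
Net secondary income = -297.1
Current account = 421.7 + (-289.5) + (-297.1) = -164.9
Financial account = -(-164.9 + (-77.4)) = 242.3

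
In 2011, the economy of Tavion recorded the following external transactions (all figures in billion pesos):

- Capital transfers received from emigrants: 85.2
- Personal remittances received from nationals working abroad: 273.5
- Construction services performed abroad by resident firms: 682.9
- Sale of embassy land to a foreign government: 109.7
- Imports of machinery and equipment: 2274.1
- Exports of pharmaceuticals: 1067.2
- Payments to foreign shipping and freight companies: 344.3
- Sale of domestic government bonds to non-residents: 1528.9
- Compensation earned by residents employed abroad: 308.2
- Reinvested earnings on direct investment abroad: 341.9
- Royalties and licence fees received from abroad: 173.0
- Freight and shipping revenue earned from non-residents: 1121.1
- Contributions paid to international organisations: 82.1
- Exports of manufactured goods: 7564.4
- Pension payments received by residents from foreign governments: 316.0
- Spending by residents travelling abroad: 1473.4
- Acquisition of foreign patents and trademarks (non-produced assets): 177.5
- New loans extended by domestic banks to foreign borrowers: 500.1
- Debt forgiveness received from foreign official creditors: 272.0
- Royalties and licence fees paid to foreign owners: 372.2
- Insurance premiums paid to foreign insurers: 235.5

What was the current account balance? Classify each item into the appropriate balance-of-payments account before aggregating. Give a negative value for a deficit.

7066.6

Goods: -2274.1 + 7564.4 + 1067.2 = 6357.5
Services: 1121.1 + 682.9 - 344.3 - 235.5 - 372.2 + 173.0 - 1473.4 = -448.4
Primary income: 308.2 + 341.9 = 650.1
Secondary income: 316.0 - 82.1 + 273.5 = 507.4
Current account = 6357.5 + (-448.4) + 650.1 + 507.4 = 7066.6
(Excluded from the current account — capital account: capital transfers received from emigrants 85.2, sale of embassy land to a foreign government 109.7, acquisition of foreign patents and trademarks (non-produced assets) 177.5, debt forgiveness received from foreign official creditors 272.0; financial account: sale of domestic government bonds to non-residents 1528.9, new loans extended by domestic banks to foreign borrowers 500.1.)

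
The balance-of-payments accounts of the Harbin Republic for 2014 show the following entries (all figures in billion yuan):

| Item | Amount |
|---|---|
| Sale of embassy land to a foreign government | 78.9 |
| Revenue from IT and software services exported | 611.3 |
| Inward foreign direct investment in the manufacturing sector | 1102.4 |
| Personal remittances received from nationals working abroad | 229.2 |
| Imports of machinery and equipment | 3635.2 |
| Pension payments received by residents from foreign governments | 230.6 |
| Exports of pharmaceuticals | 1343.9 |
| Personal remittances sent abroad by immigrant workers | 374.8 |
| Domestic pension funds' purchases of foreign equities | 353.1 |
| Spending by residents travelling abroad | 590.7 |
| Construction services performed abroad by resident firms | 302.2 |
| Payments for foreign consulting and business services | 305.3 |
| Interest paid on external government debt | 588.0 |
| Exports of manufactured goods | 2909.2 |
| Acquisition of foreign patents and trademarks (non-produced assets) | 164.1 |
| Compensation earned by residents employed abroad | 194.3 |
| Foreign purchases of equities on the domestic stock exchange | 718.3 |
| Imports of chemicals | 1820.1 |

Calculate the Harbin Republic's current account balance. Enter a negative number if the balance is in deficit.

Goods: 2909.2 - 1820.1 + 1343.9 - 3635.2 = -1202.2
Services: 611.3 - 305.3 + 302.2 - 590.7 = 17.5
Primary income: 194.3 - 588.0 = -393.7
Secondary income: 229.2 - 374.8 + 230.6 = 85.0
Current account = (-1202.2) + 17.5 + (-393.7) + 85.0 = -1493.4
(Excluded from the current account — capital account: sale of embassy land to a foreign government 78.9, acquisition of foreign patents and trademarks (non-produced assets) 164.1; financial account: inward foreign direct investment in the manufacturing sector 1102.4, domestic pension funds' purchases of foreign equities 353.1, foreign purchases of equities on the domestic stock exchange 718.3.)

-1493.4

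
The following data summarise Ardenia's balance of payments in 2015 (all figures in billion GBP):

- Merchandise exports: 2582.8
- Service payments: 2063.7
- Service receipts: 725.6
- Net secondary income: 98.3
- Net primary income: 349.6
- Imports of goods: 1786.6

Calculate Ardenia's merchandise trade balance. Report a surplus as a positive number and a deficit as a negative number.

Goods balance = 2582.8 - 1786.6 = 796.2

796.2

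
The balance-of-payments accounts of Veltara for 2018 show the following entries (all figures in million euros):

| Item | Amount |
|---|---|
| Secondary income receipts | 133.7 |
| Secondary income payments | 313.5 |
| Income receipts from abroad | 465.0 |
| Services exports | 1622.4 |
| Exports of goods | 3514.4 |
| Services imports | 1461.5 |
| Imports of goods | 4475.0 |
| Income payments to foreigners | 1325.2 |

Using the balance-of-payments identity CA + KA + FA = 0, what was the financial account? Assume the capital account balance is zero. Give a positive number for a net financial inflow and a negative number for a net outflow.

Goods balance = 3514.4 - 4475.0 = -960.6
Services balance = 1622.4 - 1461.5 = 160.9
Trade balance (goods + services) = -960.6 + 160.9 = -799.7
Net primary income = 465.0 - 1325.2 = -860.2
Net secondary income = 133.7 - 313.5 = -179.8
Current account = -799.7 + (-860.2) + (-179.8) = -1839.7
Financial account = -(-1839.7) = 1839.7

1839.7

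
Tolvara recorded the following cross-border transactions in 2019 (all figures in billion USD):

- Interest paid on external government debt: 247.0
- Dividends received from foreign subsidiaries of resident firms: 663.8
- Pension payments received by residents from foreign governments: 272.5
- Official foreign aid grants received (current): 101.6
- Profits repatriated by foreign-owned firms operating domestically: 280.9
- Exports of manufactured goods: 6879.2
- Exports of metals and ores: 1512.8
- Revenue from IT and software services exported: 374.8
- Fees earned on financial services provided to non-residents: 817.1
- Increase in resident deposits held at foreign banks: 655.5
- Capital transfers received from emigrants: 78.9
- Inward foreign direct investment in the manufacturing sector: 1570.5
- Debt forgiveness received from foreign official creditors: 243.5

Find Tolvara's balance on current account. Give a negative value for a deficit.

Goods: 1512.8 + 6879.2 = 8392.0
Services: 817.1 + 374.8 = 1191.9
Primary income: 663.8 - 280.9 - 247.0 = 135.9
Secondary income: 272.5 + 101.6 = 374.1
Current account = 8392.0 + 1191.9 + 135.9 + 374.1 = 10093.9
(Excluded from the current account — financial account: increase in resident deposits held at foreign banks 655.5, inward foreign direct investment in the manufacturing sector 1570.5; capital account: capital transfers received from emigrants 78.9, debt forgiveness received from foreign official creditors 243.5.)

10093.9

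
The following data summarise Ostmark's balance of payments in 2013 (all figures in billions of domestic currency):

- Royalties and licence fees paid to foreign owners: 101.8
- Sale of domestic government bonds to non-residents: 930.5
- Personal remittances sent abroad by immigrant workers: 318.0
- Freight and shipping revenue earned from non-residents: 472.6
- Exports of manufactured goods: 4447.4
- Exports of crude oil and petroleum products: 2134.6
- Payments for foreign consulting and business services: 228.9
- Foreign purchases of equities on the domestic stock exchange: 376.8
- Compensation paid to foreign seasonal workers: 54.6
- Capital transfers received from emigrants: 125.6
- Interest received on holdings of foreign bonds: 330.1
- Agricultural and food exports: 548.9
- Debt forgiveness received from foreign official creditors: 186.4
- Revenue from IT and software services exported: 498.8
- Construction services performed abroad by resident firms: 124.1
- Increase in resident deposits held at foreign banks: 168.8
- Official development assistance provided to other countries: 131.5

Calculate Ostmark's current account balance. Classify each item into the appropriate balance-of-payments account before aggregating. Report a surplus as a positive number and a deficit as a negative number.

7721.7

Goods: 548.9 + 2134.6 + 4447.4 = 7130.9
Services: -228.9 + 472.6 - 101.8 + 124.1 + 498.8 = 764.8
Primary income: 330.1 - 54.6 = 275.5
Secondary income: -131.5 - 318.0 = -449.5
Current account = 7130.9 + 764.8 + 275.5 + (-449.5) = 7721.7
(Excluded from the current account — financial account: sale of domestic government bonds to non-residents 930.5, foreign purchases of equities on the domestic stock exchange 376.8, increase in resident deposits held at foreign banks 168.8; capital account: capital transfers received from emigrants 125.6, debt forgiveness received from foreign official creditors 186.4.)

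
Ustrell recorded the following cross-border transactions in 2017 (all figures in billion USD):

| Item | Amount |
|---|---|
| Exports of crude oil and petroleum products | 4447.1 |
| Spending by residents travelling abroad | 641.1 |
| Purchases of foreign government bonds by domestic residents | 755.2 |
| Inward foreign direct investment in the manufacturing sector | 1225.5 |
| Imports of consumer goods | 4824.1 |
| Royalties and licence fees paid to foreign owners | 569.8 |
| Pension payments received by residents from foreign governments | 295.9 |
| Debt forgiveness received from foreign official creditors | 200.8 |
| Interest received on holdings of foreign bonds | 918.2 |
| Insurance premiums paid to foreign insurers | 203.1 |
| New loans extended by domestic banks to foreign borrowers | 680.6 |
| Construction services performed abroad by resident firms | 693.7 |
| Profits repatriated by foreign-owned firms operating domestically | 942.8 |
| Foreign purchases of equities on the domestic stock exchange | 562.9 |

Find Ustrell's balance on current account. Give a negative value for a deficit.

Goods: -4824.1 + 4447.1 = -377.0
Services: 693.7 - 569.8 - 641.1 - 203.1 = -720.3
Primary income: 918.2 - 942.8 = -24.6
Secondary income: 295.9
Current account = (-377.0) + (-720.3) + (-24.6) + 295.9 = -826.0
(Excluded from the current account — financial account: purchases of foreign government bonds by domestic residents 755.2, inward foreign direct investment in the manufacturing sector 1225.5, new loans extended by domestic banks to foreign borrowers 680.6, foreign purchases of equities on the domestic stock exchange 562.9; capital account: debt forgiveness received from foreign official creditors 200.8.)

-826.0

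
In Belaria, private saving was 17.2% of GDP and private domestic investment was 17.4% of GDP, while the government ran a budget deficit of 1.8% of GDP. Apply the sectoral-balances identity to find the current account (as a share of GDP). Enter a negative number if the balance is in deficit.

-2.0

By the sectoral-balances identity, CA = (S_private - I) + (T - G).
Private balance = 17.2 - 17.4 = -0.2
Government balance (T - G) = -1.8
CA = -0.2 + (-1.8) = -2.0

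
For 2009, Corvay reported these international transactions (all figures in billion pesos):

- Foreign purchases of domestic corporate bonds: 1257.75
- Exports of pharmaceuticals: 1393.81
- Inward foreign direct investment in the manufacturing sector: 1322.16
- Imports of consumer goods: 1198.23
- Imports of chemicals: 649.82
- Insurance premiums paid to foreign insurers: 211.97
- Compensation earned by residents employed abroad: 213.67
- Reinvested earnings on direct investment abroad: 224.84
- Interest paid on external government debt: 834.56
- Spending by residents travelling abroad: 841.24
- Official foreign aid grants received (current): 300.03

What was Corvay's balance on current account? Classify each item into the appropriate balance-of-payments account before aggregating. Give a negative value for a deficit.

-1603.47

Goods: -1198.23 - 649.82 + 1393.81 = -454.24
Services: -841.24 - 211.97 = -1053.21
Primary income: 224.84 + 213.67 - 834.56 = -396.05
Secondary income: 300.03
Current account = (-454.24) + (-1053.21) + (-396.05) + 300.03 = -1603.47
(Excluded from the current account — financial account: foreign purchases of domestic corporate bonds 1257.75, inward foreign direct investment in the manufacturing sector 1322.16.)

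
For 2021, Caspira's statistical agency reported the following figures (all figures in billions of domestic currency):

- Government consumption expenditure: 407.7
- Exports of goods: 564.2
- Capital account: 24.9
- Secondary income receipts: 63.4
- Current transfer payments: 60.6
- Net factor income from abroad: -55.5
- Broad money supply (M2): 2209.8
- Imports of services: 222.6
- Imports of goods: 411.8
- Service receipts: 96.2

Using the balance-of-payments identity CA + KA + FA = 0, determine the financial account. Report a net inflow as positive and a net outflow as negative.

1.8

Goods balance = 564.2 - 411.8 = 152.4
Services balance = 96.2 - 222.6 = -126.4
Trade balance (goods + services) = 152.4 + (-126.4) = 26.0
Net primary income = -55.5
Net secondary income = 63.4 - 60.6 = 2.8
Current account = 26.0 + (-55.5) + 2.8 = -26.7
Financial account = -(-26.7 + 24.9) = 1.8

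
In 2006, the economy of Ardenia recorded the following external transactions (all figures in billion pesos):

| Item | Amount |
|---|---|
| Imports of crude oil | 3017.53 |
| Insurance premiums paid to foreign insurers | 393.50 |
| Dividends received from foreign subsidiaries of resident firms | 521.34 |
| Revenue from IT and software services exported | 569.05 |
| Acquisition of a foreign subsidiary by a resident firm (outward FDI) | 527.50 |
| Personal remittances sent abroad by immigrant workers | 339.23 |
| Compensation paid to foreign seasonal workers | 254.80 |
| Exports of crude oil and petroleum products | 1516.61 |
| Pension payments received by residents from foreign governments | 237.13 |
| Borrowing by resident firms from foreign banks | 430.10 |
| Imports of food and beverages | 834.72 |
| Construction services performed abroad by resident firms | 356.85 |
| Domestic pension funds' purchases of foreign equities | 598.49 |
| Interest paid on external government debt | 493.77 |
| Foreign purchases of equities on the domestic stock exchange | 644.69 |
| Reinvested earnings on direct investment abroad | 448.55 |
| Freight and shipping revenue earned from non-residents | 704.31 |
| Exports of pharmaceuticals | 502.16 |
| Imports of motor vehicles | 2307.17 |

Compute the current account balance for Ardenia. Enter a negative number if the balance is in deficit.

-2784.72

Goods: 502.16 + 1516.61 - 834.72 - 3017.53 - 2307.17 = -4140.65
Services: 569.05 + 356.85 - 393.50 + 704.31 = 1236.71
Primary income: 448.55 - 493.77 - 254.80 + 521.34 = 221.32
Secondary income: 237.13 - 339.23 = -102.10
Current account = (-4140.65) + 1236.71 + 221.32 + (-102.10) = -2784.72
(Excluded from the current account — financial account: acquisition of a foreign subsidiary by a resident firm (outward FDI) 527.50, borrowing by resident firms from foreign banks 430.10, domestic pension funds' purchases of foreign equities 598.49, foreign purchases of equities on the domestic stock exchange 644.69.)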